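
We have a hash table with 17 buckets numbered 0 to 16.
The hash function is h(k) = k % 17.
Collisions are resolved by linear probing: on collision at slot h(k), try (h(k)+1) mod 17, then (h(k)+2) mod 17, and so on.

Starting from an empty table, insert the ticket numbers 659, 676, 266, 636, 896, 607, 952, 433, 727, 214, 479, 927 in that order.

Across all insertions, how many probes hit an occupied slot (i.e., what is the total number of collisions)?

7

Insert 659: h=13, slot 13 empty → index 13.
Insert 676: h=13, slot 13 occupied → index 14.
Insert 266: h=11, slot 11 empty → index 11.
Insert 636: h=7, slot 7 empty → index 7.
Insert 896: h=12, slot 12 empty → index 12.
Insert 607: h=12, slots 12,13,14 occupied → index 15.
Insert 952: h=0, slot 0 empty → index 0.
Insert 433: h=8, slot 8 empty → index 8.
Insert 727: h=13, slots 13,14,15 occupied → index 16.
Insert 214: h=10, slot 10 empty → index 10.
Insert 479: h=3, slot 3 empty → index 3.
Insert 927: h=9, slot 9 empty → index 9.
Table: [952, ∅, ∅, 479, ∅, ∅, ∅, 636, 433, 927, 214, 266, 896, 659, 676, 607, 727]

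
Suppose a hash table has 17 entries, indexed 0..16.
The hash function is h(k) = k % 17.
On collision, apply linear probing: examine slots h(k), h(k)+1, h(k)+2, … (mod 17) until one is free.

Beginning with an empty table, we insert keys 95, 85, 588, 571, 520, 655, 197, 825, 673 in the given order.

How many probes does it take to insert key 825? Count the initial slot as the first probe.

95 hashes to 10; slot 10 is free → place at 10.
85 hashes to 0; slot 0 is free → place at 0.
588 hashes to 10; 10 taken → place at 11.
571 hashes to 10; 10,11 taken → place at 12.
520 hashes to 10; 10,11,12 taken → place at 13.
655 hashes to 9; slot 9 is free → place at 9.
197 hashes to 10; 10,11,12,13 taken → place at 14.
825 hashes to 9; 9,10,11,12,13,14 taken → place at 15.
673 hashes to 10; 10,11,12,13,14,15 taken → place at 16.
Table: [85, -, -, -, -, -, -, -, -, 655, 95, 588, 571, 520, 197, 825, 673]

7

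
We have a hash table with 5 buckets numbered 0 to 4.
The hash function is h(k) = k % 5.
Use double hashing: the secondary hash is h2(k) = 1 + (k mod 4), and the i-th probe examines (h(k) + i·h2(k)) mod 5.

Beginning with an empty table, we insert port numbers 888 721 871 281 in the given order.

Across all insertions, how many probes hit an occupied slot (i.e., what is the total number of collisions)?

4

Insert 888: h=3, slot 3 empty -> index 3.
Insert 721: h=1, slot 1 empty -> index 1.
Insert 871: h=1, h2=4, slot 1 occupied -> index 0.
Insert 281: h=1, h2=2, slots 1,3,0 occupied -> index 2.
Table: [871, 721, 281, 888, .]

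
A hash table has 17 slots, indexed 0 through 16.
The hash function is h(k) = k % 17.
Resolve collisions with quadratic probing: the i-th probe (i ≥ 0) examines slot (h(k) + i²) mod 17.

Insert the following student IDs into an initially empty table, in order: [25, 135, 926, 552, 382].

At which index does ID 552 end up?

12

25 hashes to 8; slot 8 is free → place at 8.
135 hashes to 16; slot 16 is free → place at 16.
926 hashes to 8; 8 taken → place at 9.
552 hashes to 8; 8,9 taken → place at 12.
382 hashes to 8; 8,9,12 taken → place at 0.
Table: [382, ∅, ∅, ∅, ∅, ∅, ∅, ∅, 25, 926, ∅, ∅, 552, ∅, ∅, ∅, 135]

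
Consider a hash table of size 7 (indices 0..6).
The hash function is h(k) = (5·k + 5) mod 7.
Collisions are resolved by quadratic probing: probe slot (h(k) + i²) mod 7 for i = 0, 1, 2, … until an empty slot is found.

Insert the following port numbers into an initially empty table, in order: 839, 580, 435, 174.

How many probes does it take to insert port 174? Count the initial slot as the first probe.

839 hashes to 0; slot 0 is free → place at 0.
580 hashes to 0; 0 taken → place at 1.
435 hashes to 3; slot 3 is free → place at 3.
174 hashes to 0; 0,1 taken → place at 4.
Table: [839, 580, ., 435, 174, ., .]

3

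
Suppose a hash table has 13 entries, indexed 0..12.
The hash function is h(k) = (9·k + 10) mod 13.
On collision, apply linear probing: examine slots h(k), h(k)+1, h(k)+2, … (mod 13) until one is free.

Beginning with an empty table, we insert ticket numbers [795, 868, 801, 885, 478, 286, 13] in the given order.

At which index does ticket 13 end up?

12

795 hashes to 2; slot 2 is free → place at 2.
868 hashes to 9; slot 9 is free → place at 9.
801 hashes to 4; slot 4 is free → place at 4.
885 hashes to 6; slot 6 is free → place at 6.
478 hashes to 9; 9 taken → place at 10.
286 hashes to 10; 10 taken → place at 11.
13 hashes to 10; 10,11 taken → place at 12.
Table: [-, -, 795, -, 801, -, 885, -, -, 868, 478, 286, 13]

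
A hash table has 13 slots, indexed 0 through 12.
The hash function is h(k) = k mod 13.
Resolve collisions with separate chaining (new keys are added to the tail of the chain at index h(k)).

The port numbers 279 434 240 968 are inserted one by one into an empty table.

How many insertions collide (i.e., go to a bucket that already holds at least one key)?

Insert 279: h=6, bucket 6 empty → new chain.
Insert 434: h=5, bucket 5 empty → new chain.
Insert 240: h=6, bucket 6 nonempty → append to chain.
Insert 968: h=6, bucket 6 nonempty → append to chain.
Final buckets:
0: —
1: —
2: —
3: —
4: —
5: 434
6: 279 -> 240 -> 968
7: —
8: —
9: —
10: —
11: —
12: —

2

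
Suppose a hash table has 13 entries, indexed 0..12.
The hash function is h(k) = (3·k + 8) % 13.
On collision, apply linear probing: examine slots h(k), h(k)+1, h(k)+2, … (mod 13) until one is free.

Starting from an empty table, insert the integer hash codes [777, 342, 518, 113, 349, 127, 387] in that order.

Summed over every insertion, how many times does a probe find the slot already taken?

4

777: h=12 -> slot 12
342: h=7 -> slot 7
518: h=2 -> slot 2
113: h=9 -> slot 9
349: h=2, probe 2,3 -> slot 3
127: h=12, probe 12,0 -> slot 0
387: h=12, probe 12,0,1 -> slot 1
Table: [127, 387, 518, 349, -, -, -, 342, -, 113, -, -, 777]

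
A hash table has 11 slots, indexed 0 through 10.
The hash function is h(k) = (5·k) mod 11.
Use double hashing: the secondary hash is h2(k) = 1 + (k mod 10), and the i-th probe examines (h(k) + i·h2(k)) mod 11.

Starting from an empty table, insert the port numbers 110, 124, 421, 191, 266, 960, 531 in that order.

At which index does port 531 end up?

8

Insert 110: h=0, slot 0 empty => index 0.
Insert 124: h=4, slot 4 empty => index 4.
Insert 421: h=4, h2=2, slot 4 occupied => index 6.
Insert 191: h=9, slot 9 empty => index 9.
Insert 266: h=10, slot 10 empty => index 10.
Insert 960: h=4, h2=1, slot 4 occupied => index 5.
Insert 531: h=4, h2=2, slots 4,6 occupied => index 8.
Table: [110, _, _, _, 124, 960, 421, _, 531, 191, 266]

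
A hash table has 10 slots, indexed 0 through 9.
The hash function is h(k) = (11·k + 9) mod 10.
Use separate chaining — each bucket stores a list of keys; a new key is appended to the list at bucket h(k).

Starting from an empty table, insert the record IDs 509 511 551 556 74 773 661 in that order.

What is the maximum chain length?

3

Insert 509: h=8, bucket 8 empty -> new chain.
Insert 511: h=0, bucket 0 empty -> new chain.
Insert 551: h=0, bucket 0 nonempty -> append to chain.
Insert 556: h=5, bucket 5 empty -> new chain.
Insert 74: h=3, bucket 3 empty -> new chain.
Insert 773: h=2, bucket 2 empty -> new chain.
Insert 661: h=0, bucket 0 nonempty -> append to chain.
Final buckets:
0: 511 -> 551 -> 661
1: —
2: 773
3: 74
4: —
5: 556
6: —
7: —
8: 509
9: —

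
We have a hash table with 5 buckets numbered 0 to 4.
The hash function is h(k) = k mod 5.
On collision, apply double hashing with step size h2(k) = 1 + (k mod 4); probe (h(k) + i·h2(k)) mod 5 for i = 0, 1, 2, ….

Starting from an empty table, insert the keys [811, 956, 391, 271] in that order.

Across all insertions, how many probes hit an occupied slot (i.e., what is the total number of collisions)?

Insert 811: h=1, slot 1 empty -> index 1.
Insert 956: h=1, h2=1, slot 1 occupied -> index 2.
Insert 391: h=1, h2=4, slot 1 occupied -> index 0.
Insert 271: h=1, h2=4, slots 1,0 occupied -> index 4.
Table: [391, 811, 956, ∅, 271]

4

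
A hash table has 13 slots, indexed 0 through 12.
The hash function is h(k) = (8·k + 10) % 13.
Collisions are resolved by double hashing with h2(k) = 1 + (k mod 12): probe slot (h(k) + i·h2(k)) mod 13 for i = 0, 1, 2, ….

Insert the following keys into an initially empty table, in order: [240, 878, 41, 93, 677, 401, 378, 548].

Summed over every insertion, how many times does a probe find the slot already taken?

240: h=6 => slot 6
878: h=1 => slot 1
41: h=0 => slot 0
93: h=0, h2=10, probe 0,10 => slot 10
677: h=5 => slot 5
401: h=7 => slot 7
378: h=5, h2=7, probe 5,12 => slot 12
548: h=0, h2=9, probe 0,9 => slot 9
Table: [41, 878, ., ., ., 677, 240, 401, ., 548, 93, ., 378]

3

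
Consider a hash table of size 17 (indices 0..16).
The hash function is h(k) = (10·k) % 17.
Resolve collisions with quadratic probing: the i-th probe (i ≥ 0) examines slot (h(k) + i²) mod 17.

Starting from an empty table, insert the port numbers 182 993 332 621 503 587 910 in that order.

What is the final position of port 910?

14

182: h=1 -> slot 1
993: h=2 -> slot 2
332: h=5 -> slot 5
621: h=5, probe 5,6 -> slot 6
503: h=15 -> slot 15
587: h=5, probe 5,6,9 -> slot 9
910: h=5, probe 5,6,9,14 -> slot 14
Table: [., 182, 993, ., ., 332, 621, ., ., 587, ., ., ., ., 910, 503, .]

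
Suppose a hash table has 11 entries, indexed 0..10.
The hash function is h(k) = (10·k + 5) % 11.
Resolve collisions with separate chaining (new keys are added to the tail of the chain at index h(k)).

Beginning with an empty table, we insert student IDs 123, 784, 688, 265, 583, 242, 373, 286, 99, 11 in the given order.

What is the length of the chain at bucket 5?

123 -> bucket 3
784 -> bucket 2
688 -> bucket 10
265 -> bucket 4
583 -> bucket 5
242 -> bucket 5 (collision)
373 -> bucket 6
286 -> bucket 5 (collision)
99 -> bucket 5 (collision)
11 -> bucket 5 (collision)
Final buckets:
0: ∅
1: ∅
2: 784
3: 123
4: 265
5: 583 -> 242 -> 286 -> 99 -> 11
6: 373
7: ∅
8: ∅
9: ∅
10: 688

5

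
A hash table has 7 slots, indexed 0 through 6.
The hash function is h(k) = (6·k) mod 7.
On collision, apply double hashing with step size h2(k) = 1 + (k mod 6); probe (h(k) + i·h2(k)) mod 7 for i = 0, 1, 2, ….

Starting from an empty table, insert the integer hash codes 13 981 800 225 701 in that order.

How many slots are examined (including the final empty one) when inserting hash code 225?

13: h=1 => slot 1
981: h=6 => slot 6
800: h=5 => slot 5
225: h=6, h2=4, probe 6,3 => slot 3
701: h=6, h2=6, probe 6,5,4 => slot 4
Table: [∅, 13, ∅, 225, 701, 800, 981]

2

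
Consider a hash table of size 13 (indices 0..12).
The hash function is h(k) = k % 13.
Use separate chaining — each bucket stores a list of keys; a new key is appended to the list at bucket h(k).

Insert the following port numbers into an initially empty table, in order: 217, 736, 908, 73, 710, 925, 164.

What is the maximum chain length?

4

217 -> bucket 9
736 -> bucket 8
908 -> bucket 11
73 -> bucket 8 (collision)
710 -> bucket 8 (collision)
925 -> bucket 2
164 -> bucket 8 (collision)
Final buckets:
0: _
1: _
2: 925
3: _
4: _
5: _
6: _
7: _
8: 736 -> 73 -> 710 -> 164
9: 217
10: _
11: 908
12: _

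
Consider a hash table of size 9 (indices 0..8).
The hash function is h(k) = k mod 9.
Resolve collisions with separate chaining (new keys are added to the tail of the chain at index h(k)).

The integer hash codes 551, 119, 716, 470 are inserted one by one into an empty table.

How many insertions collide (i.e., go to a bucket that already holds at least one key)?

2

Insert 551: h=2, bucket 2 empty -> new chain.
Insert 119: h=2, bucket 2 nonempty -> append to chain.
Insert 716: h=5, bucket 5 empty -> new chain.
Insert 470: h=2, bucket 2 nonempty -> append to chain.
Final buckets:
0: .
1: .
2: 551 -> 119 -> 470
3: .
4: .
5: 716
6: .
7: .
8: .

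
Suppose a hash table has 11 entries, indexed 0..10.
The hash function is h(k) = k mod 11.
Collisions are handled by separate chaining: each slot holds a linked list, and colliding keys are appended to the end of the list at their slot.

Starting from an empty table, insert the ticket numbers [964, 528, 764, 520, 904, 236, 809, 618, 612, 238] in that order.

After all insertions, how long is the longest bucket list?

3

964 -> bucket 7
528 -> bucket 0
764 -> bucket 5
520 -> bucket 3
904 -> bucket 2
236 -> bucket 5 (collision)
809 -> bucket 6
618 -> bucket 2 (collision)
612 -> bucket 7 (collision)
238 -> bucket 7 (collision)
Final buckets:
0: 528
1: —
2: 904 -> 618
3: 520
4: —
5: 764 -> 236
6: 809
7: 964 -> 612 -> 238
8: —
9: —
10: —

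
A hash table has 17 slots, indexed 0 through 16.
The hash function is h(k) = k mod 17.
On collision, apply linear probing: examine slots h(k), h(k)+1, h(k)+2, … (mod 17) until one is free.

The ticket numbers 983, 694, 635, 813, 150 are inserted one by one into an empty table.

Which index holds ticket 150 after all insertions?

983 hashes to 14; slot 14 is free => place at 14.
694 hashes to 14; 14 taken => place at 15.
635 hashes to 6; slot 6 is free => place at 6.
813 hashes to 14; 14,15 taken => place at 16.
150 hashes to 14; 14,15,16 taken => place at 0.
Table: [150, ∅, ∅, ∅, ∅, ∅, 635, ∅, ∅, ∅, ∅, ∅, ∅, ∅, 983, 694, 813]

0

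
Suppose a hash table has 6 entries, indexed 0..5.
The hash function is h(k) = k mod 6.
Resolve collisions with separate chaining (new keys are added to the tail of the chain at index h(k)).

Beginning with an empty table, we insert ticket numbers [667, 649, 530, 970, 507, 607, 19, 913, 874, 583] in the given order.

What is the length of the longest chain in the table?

667 -> bucket 1
649 -> bucket 1 (collision)
530 -> bucket 2
970 -> bucket 4
507 -> bucket 3
607 -> bucket 1 (collision)
19 -> bucket 1 (collision)
913 -> bucket 1 (collision)
874 -> bucket 4 (collision)
583 -> bucket 1 (collision)
Final buckets:
0: _
1: 667 -> 649 -> 607 -> 19 -> 913 -> 583
2: 530
3: 507
4: 970 -> 874
5: _

6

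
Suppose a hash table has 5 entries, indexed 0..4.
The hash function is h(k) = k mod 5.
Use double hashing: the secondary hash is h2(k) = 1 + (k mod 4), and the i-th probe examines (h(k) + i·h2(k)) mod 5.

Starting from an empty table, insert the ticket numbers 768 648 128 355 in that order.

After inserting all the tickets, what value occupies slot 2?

768: h=3 → slot 3
648: h=3, h2=1, probe 3,4 → slot 4
128: h=3, h2=1, probe 3,4,0 → slot 0
355: h=0, h2=4, probe 0,4,3,2 → slot 2
Table: [128, -, 355, 768, 648]

355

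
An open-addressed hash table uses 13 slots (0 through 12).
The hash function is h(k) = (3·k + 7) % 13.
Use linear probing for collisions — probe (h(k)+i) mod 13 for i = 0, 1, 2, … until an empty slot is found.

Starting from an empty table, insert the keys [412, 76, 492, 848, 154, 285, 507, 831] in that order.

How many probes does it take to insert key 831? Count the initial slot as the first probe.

3

412 hashes to 8; slot 8 is free → place at 8.
76 hashes to 1; slot 1 is free → place at 1.
492 hashes to 1; 1 taken → place at 2.
848 hashes to 3; slot 3 is free → place at 3.
154 hashes to 1; 1,2,3 taken → place at 4.
285 hashes to 4; 4 taken → place at 5.
507 hashes to 7; slot 7 is free → place at 7.
831 hashes to 4; 4,5 taken → place at 6.
Table: [-, 76, 492, 848, 154, 285, 831, 507, 412, -, -, -, -]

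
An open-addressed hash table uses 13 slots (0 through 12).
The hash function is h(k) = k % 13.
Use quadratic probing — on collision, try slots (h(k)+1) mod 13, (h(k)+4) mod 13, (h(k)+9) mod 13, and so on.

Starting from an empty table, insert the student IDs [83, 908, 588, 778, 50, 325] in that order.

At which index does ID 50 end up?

2

Insert 83: h=5, slot 5 empty => index 5.
Insert 908: h=11, slot 11 empty => index 11.
Insert 588: h=3, slot 3 empty => index 3.
Insert 778: h=11, slot 11 occupied => index 12.
Insert 50: h=11, slots 11,12 occupied => index 2.
Insert 325: h=0, slot 0 empty => index 0.
Table: [325, _, 50, 588, _, 83, _, _, _, _, _, 908, 778]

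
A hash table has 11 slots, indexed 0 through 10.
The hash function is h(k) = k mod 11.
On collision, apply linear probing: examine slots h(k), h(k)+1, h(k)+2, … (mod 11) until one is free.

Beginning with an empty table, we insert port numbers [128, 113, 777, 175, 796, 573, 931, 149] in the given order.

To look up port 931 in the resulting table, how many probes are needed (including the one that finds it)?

128: h=7 -> slot 7
113: h=3 -> slot 3
777: h=7, probe 7,8 -> slot 8
175: h=10 -> slot 10
796: h=4 -> slot 4
573: h=1 -> slot 1
931: h=7, probe 7,8,9 -> slot 9
149: h=6 -> slot 6
Table: [∅, 573, ∅, 113, 796, ∅, 149, 128, 777, 931, 175]
Lookup 931: h=7, probe 7,8,9 → found at 9.

3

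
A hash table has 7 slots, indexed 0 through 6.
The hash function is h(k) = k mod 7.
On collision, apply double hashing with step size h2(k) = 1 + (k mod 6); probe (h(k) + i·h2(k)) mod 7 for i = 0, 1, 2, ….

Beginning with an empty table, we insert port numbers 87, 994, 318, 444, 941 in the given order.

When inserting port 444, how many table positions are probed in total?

3

Insert 87: h=3, slot 3 empty -> index 3.
Insert 994: h=0, slot 0 empty -> index 0.
Insert 318: h=3, h2=1, slot 3 occupied -> index 4.
Insert 444: h=3, h2=1, slots 3,4 occupied -> index 5.
Insert 941: h=3, h2=6, slot 3 occupied -> index 2.
Table: [994, ., 941, 87, 318, 444, .]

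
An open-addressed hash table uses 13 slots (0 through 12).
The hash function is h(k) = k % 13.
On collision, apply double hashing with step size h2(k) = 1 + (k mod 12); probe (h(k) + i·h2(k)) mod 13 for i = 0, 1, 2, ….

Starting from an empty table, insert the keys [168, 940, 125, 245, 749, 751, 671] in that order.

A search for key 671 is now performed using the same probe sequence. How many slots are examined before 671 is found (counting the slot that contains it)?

2

168: h=12 → slot 12
940: h=4 → slot 4
125: h=8 → slot 8
245: h=11 → slot 11
749: h=8, h2=6, probe 8,1 → slot 1
751: h=10 → slot 10
671: h=8, h2=12, probe 8,7 → slot 7
Table: [∅, 749, ∅, ∅, 940, ∅, ∅, 671, 125, ∅, 751, 245, 168]
Lookup 671: h=8, h2=12, probe 8,7 → found at 7.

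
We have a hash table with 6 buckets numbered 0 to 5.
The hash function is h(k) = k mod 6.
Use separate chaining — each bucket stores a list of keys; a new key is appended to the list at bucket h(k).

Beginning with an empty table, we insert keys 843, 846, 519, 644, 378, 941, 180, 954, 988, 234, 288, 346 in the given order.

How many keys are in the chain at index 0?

843 → bucket 3
846 → bucket 0
519 → bucket 3 (collision)
644 → bucket 2
378 → bucket 0 (collision)
941 → bucket 5
180 → bucket 0 (collision)
954 → bucket 0 (collision)
988 → bucket 4
234 → bucket 0 (collision)
288 → bucket 0 (collision)
346 → bucket 4 (collision)
Final buckets:
0: 846 -> 378 -> 180 -> 954 -> 234 -> 288
1: —
2: 644
3: 843 -> 519
4: 988 -> 346
5: 941

6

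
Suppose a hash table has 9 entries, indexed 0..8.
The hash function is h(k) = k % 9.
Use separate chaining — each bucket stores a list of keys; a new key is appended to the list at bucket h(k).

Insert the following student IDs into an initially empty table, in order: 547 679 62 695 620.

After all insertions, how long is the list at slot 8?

Insert 547: h=7, bucket 7 empty -> new chain.
Insert 679: h=4, bucket 4 empty -> new chain.
Insert 62: h=8, bucket 8 empty -> new chain.
Insert 695: h=2, bucket 2 empty -> new chain.
Insert 620: h=8, bucket 8 nonempty -> append to chain.
Final buckets:
0: -
1: -
2: 695
3: -
4: 679
5: -
6: -
7: 547
8: 62 -> 620

2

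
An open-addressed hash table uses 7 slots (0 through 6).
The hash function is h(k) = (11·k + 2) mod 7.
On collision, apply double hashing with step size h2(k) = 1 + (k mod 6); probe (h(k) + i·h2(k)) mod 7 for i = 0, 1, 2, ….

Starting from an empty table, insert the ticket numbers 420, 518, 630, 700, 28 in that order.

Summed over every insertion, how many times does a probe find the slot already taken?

420: h=2 -> slot 2
518: h=2, h2=3, probe 2,5 -> slot 5
630: h=2, h2=1, probe 2,3 -> slot 3
700: h=2, h2=5, probe 2,0 -> slot 0
28: h=2, h2=5, probe 2,0,5,3,1 -> slot 1
Table: [700, 28, 420, 630, -, 518, -]

7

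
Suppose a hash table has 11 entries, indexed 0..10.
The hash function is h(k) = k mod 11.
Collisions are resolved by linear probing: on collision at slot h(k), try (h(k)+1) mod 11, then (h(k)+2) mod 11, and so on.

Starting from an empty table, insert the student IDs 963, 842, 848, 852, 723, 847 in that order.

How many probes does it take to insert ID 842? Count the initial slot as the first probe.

963 hashes to 6; slot 6 is free -> place at 6.
842 hashes to 6; 6 taken -> place at 7.
848 hashes to 1; slot 1 is free -> place at 1.
852 hashes to 5; slot 5 is free -> place at 5.
723 hashes to 8; slot 8 is free -> place at 8.
847 hashes to 0; slot 0 is free -> place at 0.
Table: [847, 848, ∅, ∅, ∅, 852, 963, 842, 723, ∅, ∅]

2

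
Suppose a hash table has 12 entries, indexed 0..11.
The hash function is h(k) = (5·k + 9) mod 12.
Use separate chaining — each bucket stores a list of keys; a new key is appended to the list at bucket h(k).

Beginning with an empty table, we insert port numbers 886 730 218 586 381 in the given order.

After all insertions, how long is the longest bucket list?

3

886 -> bucket 11
730 -> bucket 11 (collision)
218 -> bucket 7
586 -> bucket 11 (collision)
381 -> bucket 6
Final buckets:
0: ∅
1: ∅
2: ∅
3: ∅
4: ∅
5: ∅
6: 381
7: 218
8: ∅
9: ∅
10: ∅
11: 886 -> 730 -> 586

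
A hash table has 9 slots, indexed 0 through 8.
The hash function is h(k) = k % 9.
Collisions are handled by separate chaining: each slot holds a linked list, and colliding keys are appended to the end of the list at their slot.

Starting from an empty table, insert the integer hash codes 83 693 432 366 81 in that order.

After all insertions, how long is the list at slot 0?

83 → bucket 2
693 → bucket 0
432 → bucket 0 (collision)
366 → bucket 6
81 → bucket 0 (collision)
Final buckets:
0: 693 -> 432 -> 81
1: -
2: 83
3: -
4: -
5: -
6: 366
7: -
8: -

3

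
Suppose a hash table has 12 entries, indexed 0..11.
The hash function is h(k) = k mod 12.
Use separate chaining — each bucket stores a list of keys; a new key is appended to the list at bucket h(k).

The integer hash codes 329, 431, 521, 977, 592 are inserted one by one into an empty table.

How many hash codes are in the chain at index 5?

3

329 -> bucket 5
431 -> bucket 11
521 -> bucket 5 (collision)
977 -> bucket 5 (collision)
592 -> bucket 4
Final buckets:
0: _
1: _
2: _
3: _
4: 592
5: 329 -> 521 -> 977
6: _
7: _
8: _
9: _
10: _
11: 431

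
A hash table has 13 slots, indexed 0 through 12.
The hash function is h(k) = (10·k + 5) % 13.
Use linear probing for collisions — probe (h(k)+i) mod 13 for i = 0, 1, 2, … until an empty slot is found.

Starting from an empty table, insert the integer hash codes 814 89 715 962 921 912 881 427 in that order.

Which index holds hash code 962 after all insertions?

6

814: h=7 → slot 7
89: h=11 → slot 11
715: h=5 → slot 5
962: h=5, probe 5,6 → slot 6
921: h=11, probe 11,12 → slot 12
912: h=12, probe 12,0 → slot 0
881: h=1 → slot 1
427: h=11, probe 11,12,0,1,2 → slot 2
Table: [912, 881, 427, ., ., 715, 962, 814, ., ., ., 89, 921]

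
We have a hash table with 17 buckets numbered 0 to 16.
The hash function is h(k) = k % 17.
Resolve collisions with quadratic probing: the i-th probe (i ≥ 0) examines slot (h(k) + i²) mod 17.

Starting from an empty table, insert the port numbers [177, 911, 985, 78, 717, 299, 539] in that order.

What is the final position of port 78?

177 hashes to 7; slot 7 is free -> place at 7.
911 hashes to 10; slot 10 is free -> place at 10.
985 hashes to 16; slot 16 is free -> place at 16.
78 hashes to 10; 10 taken -> place at 11.
717 hashes to 3; slot 3 is free -> place at 3.
299 hashes to 10; 10,11 taken -> place at 14.
539 hashes to 12; slot 12 is free -> place at 12.
Table: [∅, ∅, ∅, 717, ∅, ∅, ∅, 177, ∅, ∅, 911, 78, 539, ∅, 299, ∅, 985]

11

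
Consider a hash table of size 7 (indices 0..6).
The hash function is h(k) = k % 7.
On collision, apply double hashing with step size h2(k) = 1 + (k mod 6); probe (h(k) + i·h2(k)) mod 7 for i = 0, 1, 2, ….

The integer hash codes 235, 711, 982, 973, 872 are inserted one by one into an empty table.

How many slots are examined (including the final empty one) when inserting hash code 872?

235 hashes to 4; slot 4 is free => place at 4.
711 hashes to 4, h2=4; 4 taken => place at 1.
982 hashes to 2; slot 2 is free => place at 2.
973 hashes to 0; slot 0 is free => place at 0.
872 hashes to 4, h2=3; 4,0 taken => place at 3.
Table: [973, 711, 982, 872, 235, —, —]

3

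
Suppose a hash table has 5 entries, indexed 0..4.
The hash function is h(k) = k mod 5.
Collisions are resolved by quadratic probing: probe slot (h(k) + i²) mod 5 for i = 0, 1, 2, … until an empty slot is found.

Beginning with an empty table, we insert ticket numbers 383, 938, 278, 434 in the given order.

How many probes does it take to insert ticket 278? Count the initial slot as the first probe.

383 hashes to 3; slot 3 is free -> place at 3.
938 hashes to 3; 3 taken -> place at 4.
278 hashes to 3; 3,4 taken -> place at 2.
434 hashes to 4; 4 taken -> place at 0.
Table: [434, -, 278, 383, 938]

3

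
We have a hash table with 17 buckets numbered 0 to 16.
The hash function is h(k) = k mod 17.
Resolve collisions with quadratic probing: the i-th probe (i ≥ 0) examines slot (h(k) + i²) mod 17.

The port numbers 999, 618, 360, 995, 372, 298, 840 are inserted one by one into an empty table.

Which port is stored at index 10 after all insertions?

999: h=13 → slot 13
618: h=6 → slot 6
360: h=3 → slot 3
995: h=9 → slot 9
372: h=15 → slot 15
298: h=9, probe 9,10 → slot 10
840: h=7 → slot 7
Table: [∅, ∅, ∅, 360, ∅, ∅, 618, 840, ∅, 995, 298, ∅, ∅, 999, ∅, 372, ∅]

298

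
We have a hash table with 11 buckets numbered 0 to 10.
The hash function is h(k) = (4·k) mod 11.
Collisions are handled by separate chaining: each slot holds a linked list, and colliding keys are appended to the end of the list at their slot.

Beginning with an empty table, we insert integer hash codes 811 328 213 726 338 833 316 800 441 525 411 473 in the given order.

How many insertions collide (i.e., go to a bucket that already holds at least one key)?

7

Insert 811: h=10, bucket 10 empty -> new chain.
Insert 328: h=3, bucket 3 empty -> new chain.
Insert 213: h=5, bucket 5 empty -> new chain.
Insert 726: h=0, bucket 0 empty -> new chain.
Insert 338: h=10, bucket 10 nonempty -> append to chain.
Insert 833: h=10, bucket 10 nonempty -> append to chain.
Insert 316: h=10, bucket 10 nonempty -> append to chain.
Insert 800: h=10, bucket 10 nonempty -> append to chain.
Insert 441: h=4, bucket 4 empty -> new chain.
Insert 525: h=10, bucket 10 nonempty -> append to chain.
Insert 411: h=5, bucket 5 nonempty -> append to chain.
Insert 473: h=0, bucket 0 nonempty -> append to chain.
Final buckets:
0: 726 -> 473
1: -
2: -
3: 328
4: 441
5: 213 -> 411
6: -
7: -
8: -
9: -
10: 811 -> 338 -> 833 -> 316 -> 800 -> 525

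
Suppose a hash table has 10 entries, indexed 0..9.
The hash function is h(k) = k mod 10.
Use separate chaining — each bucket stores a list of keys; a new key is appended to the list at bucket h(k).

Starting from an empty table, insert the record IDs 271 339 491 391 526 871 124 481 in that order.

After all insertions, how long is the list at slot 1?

271 → bucket 1
339 → bucket 9
491 → bucket 1 (collision)
391 → bucket 1 (collision)
526 → bucket 6
871 → bucket 1 (collision)
124 → bucket 4
481 → bucket 1 (collision)
Final buckets:
0: -
1: 271 -> 491 -> 391 -> 871 -> 481
2: -
3: -
4: 124
5: -
6: 526
7: -
8: -
9: 339

5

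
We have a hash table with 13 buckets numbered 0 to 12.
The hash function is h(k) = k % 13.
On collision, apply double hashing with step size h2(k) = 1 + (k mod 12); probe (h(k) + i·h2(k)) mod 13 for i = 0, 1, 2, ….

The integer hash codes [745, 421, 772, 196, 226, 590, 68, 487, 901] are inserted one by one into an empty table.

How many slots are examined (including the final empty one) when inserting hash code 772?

745: h=4 => slot 4
421: h=5 => slot 5
772: h=5, h2=5, probe 5,10 => slot 10
196: h=1 => slot 1
226: h=5, h2=11, probe 5,3 => slot 3
590: h=5, h2=3, probe 5,8 => slot 8
68: h=3, h2=9, probe 3,12 => slot 12
487: h=6 => slot 6
901: h=4, h2=2, probe 4,6,8,10,12,1,3,5,7 => slot 7
Table: [-, 196, -, 226, 745, 421, 487, 901, 590, -, 772, -, 68]

2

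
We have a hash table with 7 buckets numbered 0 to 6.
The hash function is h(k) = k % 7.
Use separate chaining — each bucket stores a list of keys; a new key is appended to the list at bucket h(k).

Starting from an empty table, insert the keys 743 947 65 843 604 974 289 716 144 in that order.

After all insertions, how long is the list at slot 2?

5

Insert 743: h=1, bucket 1 empty -> new chain.
Insert 947: h=2, bucket 2 empty -> new chain.
Insert 65: h=2, bucket 2 nonempty -> append to chain.
Insert 843: h=3, bucket 3 empty -> new chain.
Insert 604: h=2, bucket 2 nonempty -> append to chain.
Insert 974: h=1, bucket 1 nonempty -> append to chain.
Insert 289: h=2, bucket 2 nonempty -> append to chain.
Insert 716: h=2, bucket 2 nonempty -> append to chain.
Insert 144: h=4, bucket 4 empty -> new chain.
Final buckets:
0: .
1: 743 -> 974
2: 947 -> 65 -> 604 -> 289 -> 716
3: 843
4: 144
5: .
6: .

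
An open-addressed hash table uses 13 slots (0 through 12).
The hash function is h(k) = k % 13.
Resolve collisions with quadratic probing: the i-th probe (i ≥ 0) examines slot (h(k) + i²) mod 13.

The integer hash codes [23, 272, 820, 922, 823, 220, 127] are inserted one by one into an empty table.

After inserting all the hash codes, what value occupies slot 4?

823

23 hashes to 10; slot 10 is free → place at 10.
272 hashes to 12; slot 12 is free → place at 12.
820 hashes to 1; slot 1 is free → place at 1.
922 hashes to 12; 12 taken → place at 0.
823 hashes to 4; slot 4 is free → place at 4.
220 hashes to 12; 12,0 taken → place at 3.
127 hashes to 10; 10 taken → place at 11.
Table: [922, 820, —, 220, 823, —, —, —, —, —, 23, 127, 272]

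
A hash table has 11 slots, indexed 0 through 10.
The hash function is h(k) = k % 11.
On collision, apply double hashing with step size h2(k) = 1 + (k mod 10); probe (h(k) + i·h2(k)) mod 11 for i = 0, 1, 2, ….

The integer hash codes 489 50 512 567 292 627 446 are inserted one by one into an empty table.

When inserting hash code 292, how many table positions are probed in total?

3

489 hashes to 5; slot 5 is free -> place at 5.
50 hashes to 6; slot 6 is free -> place at 6.
512 hashes to 6, h2=3; 6 taken -> place at 9.
567 hashes to 6, h2=8; 6 taken -> place at 3.
292 hashes to 6, h2=3; 6,9 taken -> place at 1.
627 hashes to 0; slot 0 is free -> place at 0.
446 hashes to 6, h2=7; 6 taken -> place at 2.
Table: [627, 292, 446, 567, ∅, 489, 50, ∅, ∅, 512, ∅]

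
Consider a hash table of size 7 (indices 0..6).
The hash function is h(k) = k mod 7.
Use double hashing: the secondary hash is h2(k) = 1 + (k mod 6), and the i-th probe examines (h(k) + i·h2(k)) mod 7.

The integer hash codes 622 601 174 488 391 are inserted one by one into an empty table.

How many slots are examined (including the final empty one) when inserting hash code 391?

622 hashes to 6; slot 6 is free -> place at 6.
601 hashes to 6, h2=2; 6 taken -> place at 1.
174 hashes to 6, h2=1; 6 taken -> place at 0.
488 hashes to 5; slot 5 is free -> place at 5.
391 hashes to 6, h2=2; 6,1 taken -> place at 3.
Table: [174, 601, —, 391, —, 488, 622]

3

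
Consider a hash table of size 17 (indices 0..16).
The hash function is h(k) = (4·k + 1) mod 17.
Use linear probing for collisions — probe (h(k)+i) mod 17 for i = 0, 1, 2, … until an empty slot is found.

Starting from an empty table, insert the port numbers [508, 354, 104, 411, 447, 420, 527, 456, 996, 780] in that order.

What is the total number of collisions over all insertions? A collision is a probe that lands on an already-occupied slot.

508: h=10 → slot 10
354: h=6 → slot 6
104: h=9 → slot 9
411: h=13 → slot 13
447: h=4 → slot 4
420: h=15 → slot 15
527: h=1 → slot 1
456: h=6, probe 6,7 → slot 7
996: h=7, probe 7,8 → slot 8
780: h=10, probe 10,11 → slot 11
Table: [., 527, ., ., 447, ., 354, 456, 996, 104, 508, 780, ., 411, ., 420, .]

3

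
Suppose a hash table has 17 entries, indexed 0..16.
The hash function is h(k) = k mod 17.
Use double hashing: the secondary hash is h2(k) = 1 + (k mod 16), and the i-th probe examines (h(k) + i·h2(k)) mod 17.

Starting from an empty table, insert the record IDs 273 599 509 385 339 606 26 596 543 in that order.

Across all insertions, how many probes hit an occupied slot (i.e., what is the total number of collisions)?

Insert 273: h=1, slot 1 empty -> index 1.
Insert 599: h=4, slot 4 empty -> index 4.
Insert 509: h=16, slot 16 empty -> index 16.
Insert 385: h=11, slot 11 empty -> index 11.
Insert 339: h=16, h2=4, slot 16 occupied -> index 3.
Insert 606: h=11, h2=15, slot 11 occupied -> index 9.
Insert 26: h=9, h2=11, slots 9,3 occupied -> index 14.
Insert 596: h=1, h2=5, slot 1 occupied -> index 6.
Insert 543: h=16, h2=16, slot 16 occupied -> index 15.
Table: [—, 273, —, 339, 599, —, 596, —, —, 606, —, 385, —, —, 26, 543, 509]

6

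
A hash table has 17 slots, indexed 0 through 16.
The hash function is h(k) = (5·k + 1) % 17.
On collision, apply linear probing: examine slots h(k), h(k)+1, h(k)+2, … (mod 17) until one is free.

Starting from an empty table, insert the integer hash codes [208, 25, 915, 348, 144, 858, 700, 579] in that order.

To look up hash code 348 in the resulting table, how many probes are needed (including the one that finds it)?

Insert 208: h=4, slot 4 empty -> index 4.
Insert 25: h=7, slot 7 empty -> index 7.
Insert 915: h=3, slot 3 empty -> index 3.
Insert 348: h=7, slot 7 occupied -> index 8.
Insert 144: h=7, slots 7,8 occupied -> index 9.
Insert 858: h=7, slots 7,8,9 occupied -> index 10.
Insert 700: h=16, slot 16 empty -> index 16.
Insert 579: h=6, slot 6 empty -> index 6.
Table: [—, —, —, 915, 208, —, 579, 25, 348, 144, 858, —, —, —, —, —, 700]
Lookup 348: h=7, probe 7,8 → found at 8.

2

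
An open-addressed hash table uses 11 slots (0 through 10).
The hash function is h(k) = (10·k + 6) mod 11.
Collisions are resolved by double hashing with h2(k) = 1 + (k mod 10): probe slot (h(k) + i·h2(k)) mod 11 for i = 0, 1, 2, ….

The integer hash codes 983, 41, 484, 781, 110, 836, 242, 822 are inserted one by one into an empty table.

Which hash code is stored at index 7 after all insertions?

110

Insert 983: h=2, slot 2 empty → index 2.
Insert 41: h=9, slot 9 empty → index 9.
Insert 484: h=6, slot 6 empty → index 6.
Insert 781: h=6, h2=2, slot 6 occupied → index 8.
Insert 110: h=6, h2=1, slot 6 occupied → index 7.
Insert 836: h=6, h2=7, slots 6,2,9 occupied → index 5.
Insert 242: h=6, h2=3, slots 6,9 occupied → index 1.
Insert 822: h=9, h2=3, slots 9,1 occupied → index 4.
Table: [_, 242, 983, _, 822, 836, 484, 110, 781, 41, _]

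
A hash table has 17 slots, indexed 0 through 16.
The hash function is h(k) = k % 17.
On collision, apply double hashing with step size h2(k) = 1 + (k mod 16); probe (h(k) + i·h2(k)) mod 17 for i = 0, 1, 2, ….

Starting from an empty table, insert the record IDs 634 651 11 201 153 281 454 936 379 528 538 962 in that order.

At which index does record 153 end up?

Insert 634: h=5, slot 5 empty -> index 5.
Insert 651: h=5, h2=12, slot 5 occupied -> index 0.
Insert 11: h=11, slot 11 empty -> index 11.
Insert 201: h=14, slot 14 empty -> index 14.
Insert 153: h=0, h2=10, slot 0 occupied -> index 10.
Insert 281: h=9, slot 9 empty -> index 9.
Insert 454: h=12, slot 12 empty -> index 12.
Insert 936: h=1, slot 1 empty -> index 1.
Insert 379: h=5, h2=12, slots 5,0,12 occupied -> index 7.
Insert 528: h=1, h2=1, slot 1 occupied -> index 2.
Insert 538: h=11, h2=11, slots 11,5 occupied -> index 16.
Insert 962: h=10, h2=3, slot 10 occupied -> index 13.
Table: [651, 936, 528, -, -, 634, -, 379, -, 281, 153, 11, 454, 962, 201, -, 538]

10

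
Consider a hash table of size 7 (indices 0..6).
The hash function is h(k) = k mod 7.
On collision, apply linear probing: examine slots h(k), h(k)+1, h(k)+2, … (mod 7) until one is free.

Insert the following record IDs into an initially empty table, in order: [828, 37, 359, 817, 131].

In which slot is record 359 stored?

4

828: h=2 => slot 2
37: h=2, probe 2,3 => slot 3
359: h=2, probe 2,3,4 => slot 4
817: h=5 => slot 5
131: h=5, probe 5,6 => slot 6
Table: [., ., 828, 37, 359, 817, 131]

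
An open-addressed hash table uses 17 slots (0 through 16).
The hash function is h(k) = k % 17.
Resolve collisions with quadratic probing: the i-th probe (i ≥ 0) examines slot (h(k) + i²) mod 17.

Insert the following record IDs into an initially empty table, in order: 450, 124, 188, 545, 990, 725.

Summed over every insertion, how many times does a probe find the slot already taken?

1

450 hashes to 8; slot 8 is free => place at 8.
124 hashes to 5; slot 5 is free => place at 5.
188 hashes to 1; slot 1 is free => place at 1.
545 hashes to 1; 1 taken => place at 2.
990 hashes to 4; slot 4 is free => place at 4.
725 hashes to 11; slot 11 is free => place at 11.
Table: [_, 188, 545, _, 990, 124, _, _, 450, _, _, 725, _, _, _, _, _]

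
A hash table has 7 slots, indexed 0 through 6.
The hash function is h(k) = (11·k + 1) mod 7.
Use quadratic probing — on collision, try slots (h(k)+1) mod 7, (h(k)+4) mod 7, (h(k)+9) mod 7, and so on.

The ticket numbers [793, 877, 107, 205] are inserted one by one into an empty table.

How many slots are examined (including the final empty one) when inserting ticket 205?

Insert 793: h=2, slot 2 empty -> index 2.
Insert 877: h=2, slot 2 occupied -> index 3.
Insert 107: h=2, slots 2,3 occupied -> index 6.
Insert 205: h=2, slots 2,3,6 occupied -> index 4.
Table: [—, —, 793, 877, 205, —, 107]

4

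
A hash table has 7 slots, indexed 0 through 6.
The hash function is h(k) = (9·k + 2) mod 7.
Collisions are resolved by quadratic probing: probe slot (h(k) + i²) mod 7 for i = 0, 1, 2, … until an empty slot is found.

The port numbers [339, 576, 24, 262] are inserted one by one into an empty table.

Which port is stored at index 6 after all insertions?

576

339 hashes to 1; slot 1 is free -> place at 1.
576 hashes to 6; slot 6 is free -> place at 6.
24 hashes to 1; 1 taken -> place at 2.
262 hashes to 1; 1,2 taken -> place at 5.
Table: [_, 339, 24, _, _, 262, 576]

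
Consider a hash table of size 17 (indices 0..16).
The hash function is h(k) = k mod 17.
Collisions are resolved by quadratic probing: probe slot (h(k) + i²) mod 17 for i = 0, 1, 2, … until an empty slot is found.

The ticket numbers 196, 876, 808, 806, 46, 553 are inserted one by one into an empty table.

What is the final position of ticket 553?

Insert 196: h=9, slot 9 empty => index 9.
Insert 876: h=9, slot 9 occupied => index 10.
Insert 808: h=9, slots 9,10 occupied => index 13.
Insert 806: h=7, slot 7 empty => index 7.
Insert 46: h=12, slot 12 empty => index 12.
Insert 553: h=9, slots 9,10,13 occupied => index 1.
Table: [∅, 553, ∅, ∅, ∅, ∅, ∅, 806, ∅, 196, 876, ∅, 46, 808, ∅, ∅, ∅]

1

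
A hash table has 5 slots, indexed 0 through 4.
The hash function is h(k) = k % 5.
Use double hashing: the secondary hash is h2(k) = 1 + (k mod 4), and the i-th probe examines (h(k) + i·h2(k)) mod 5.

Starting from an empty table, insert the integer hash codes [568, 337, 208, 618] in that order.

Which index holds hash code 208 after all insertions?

568 hashes to 3; slot 3 is free → place at 3.
337 hashes to 2; slot 2 is free → place at 2.
208 hashes to 3, h2=1; 3 taken → place at 4.
618 hashes to 3, h2=3; 3 taken → place at 1.
Table: [_, 618, 337, 568, 208]

4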